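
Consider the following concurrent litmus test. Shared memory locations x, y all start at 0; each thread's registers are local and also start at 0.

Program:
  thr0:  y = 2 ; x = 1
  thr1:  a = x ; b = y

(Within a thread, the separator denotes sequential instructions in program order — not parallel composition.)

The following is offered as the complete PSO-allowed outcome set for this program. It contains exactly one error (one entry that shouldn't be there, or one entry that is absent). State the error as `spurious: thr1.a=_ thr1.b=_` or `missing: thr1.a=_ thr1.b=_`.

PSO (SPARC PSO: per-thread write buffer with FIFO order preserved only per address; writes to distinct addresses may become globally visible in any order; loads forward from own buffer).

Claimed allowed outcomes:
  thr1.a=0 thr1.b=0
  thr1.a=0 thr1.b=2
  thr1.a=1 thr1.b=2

missing: thr1.a=1 thr1.b=0

outcome vector order: (thr1.a,thr1.b)
[PSO] allowed = {00; 02; 10; 12}
PSO∖claimed = {10}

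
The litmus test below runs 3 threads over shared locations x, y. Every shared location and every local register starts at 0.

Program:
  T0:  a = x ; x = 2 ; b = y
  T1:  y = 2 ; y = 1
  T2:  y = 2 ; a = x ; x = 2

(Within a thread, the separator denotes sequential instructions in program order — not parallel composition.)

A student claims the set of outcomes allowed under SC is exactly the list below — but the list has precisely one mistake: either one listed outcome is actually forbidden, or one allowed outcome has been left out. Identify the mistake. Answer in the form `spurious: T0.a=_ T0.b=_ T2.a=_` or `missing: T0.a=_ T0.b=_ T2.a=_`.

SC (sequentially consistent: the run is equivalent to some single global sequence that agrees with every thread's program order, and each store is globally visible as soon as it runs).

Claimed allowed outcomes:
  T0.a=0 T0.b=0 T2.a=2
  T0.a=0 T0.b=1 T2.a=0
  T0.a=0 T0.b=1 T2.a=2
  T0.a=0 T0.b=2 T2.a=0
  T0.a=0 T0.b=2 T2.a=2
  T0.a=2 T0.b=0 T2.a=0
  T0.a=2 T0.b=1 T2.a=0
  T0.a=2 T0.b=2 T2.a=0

spurious: T0.a=2 T0.b=0 T2.a=0

outcome vector order: (T0.a,T0.b,T2.a)
SC: 7 outcomes — {0/0/2, 0/1/0, 0/1/2, 0/2/0, 0/2/2, 2/1/0, 2/2/0}
claimed∖SC = {2/0/0}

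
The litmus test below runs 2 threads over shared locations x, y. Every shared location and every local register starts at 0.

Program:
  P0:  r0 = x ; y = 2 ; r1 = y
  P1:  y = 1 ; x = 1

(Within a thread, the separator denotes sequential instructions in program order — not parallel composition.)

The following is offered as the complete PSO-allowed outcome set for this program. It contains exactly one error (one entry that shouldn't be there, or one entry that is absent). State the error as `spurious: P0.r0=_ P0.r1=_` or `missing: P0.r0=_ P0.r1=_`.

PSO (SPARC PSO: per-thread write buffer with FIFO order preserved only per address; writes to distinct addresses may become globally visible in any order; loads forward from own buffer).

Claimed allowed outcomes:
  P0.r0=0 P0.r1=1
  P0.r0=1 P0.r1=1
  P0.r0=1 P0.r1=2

outcome vector order: (P0.r0,P0.r1)
under PSO → 0/1, 0/2, 1/1, 1/2
PSO∖claimed = {0/2}

missing: P0.r0=0 P0.r1=2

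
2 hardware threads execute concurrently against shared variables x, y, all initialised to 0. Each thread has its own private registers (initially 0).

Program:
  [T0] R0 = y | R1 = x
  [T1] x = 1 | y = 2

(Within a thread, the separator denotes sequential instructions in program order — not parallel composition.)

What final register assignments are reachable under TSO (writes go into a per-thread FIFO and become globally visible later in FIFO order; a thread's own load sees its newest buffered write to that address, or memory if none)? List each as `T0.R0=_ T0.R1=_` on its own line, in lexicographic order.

outcome vector order: (T0.R0,T0.R1)
|TSO outcomes| = 3

T0.R0=0 T0.R1=0
T0.R0=0 T0.R1=1
T0.R0=2 T0.R1=1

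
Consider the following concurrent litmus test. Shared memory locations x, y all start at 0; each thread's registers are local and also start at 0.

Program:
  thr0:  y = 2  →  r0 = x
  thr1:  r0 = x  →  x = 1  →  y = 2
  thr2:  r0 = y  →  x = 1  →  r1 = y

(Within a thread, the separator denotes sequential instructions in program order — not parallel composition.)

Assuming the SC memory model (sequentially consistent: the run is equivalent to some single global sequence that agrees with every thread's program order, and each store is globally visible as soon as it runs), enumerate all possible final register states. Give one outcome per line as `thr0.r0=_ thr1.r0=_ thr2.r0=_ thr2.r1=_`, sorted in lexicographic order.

thr0.r0=0 thr1.r0=0 thr2.r0=0 thr2.r1=2
thr0.r0=0 thr1.r0=0 thr2.r0=2 thr2.r1=2
thr0.r0=0 thr1.r0=1 thr2.r0=0 thr2.r1=2
thr0.r0=0 thr1.r0=1 thr2.r0=2 thr2.r1=2
thr0.r0=1 thr1.r0=0 thr2.r0=0 thr2.r1=0
thr0.r0=1 thr1.r0=0 thr2.r0=0 thr2.r1=2
thr0.r0=1 thr1.r0=0 thr2.r0=2 thr2.r1=2
thr0.r0=1 thr1.r0=1 thr2.r0=0 thr2.r1=0
thr0.r0=1 thr1.r0=1 thr2.r0=0 thr2.r1=2
thr0.r0=1 thr1.r0=1 thr2.r0=2 thr2.r1=2

outcome vector order: (thr0.r0,thr1.r0,thr2.r0,thr2.r1)
|SC outcomes| = 10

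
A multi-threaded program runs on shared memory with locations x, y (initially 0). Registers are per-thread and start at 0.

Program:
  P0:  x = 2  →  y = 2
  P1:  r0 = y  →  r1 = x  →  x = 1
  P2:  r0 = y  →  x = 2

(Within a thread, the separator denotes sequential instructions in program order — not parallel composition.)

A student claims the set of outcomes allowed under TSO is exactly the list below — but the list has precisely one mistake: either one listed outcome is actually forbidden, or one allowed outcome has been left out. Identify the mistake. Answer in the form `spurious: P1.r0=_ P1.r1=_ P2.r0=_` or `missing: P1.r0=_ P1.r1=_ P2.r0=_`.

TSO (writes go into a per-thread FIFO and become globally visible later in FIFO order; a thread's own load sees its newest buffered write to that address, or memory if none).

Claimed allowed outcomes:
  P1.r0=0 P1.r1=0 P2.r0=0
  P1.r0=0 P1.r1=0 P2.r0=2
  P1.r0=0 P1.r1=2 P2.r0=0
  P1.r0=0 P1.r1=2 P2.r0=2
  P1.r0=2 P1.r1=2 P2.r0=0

missing: P1.r0=2 P1.r1=2 P2.r0=2

outcome vector order: (P1.r0,P1.r1,P2.r0)
TSO: 6 outcomes — {(0,0,0); (0,0,2); (0,2,0); (0,2,2); (2,2,0); (2,2,2)}
TSO∖claimed = {(2,2,2)}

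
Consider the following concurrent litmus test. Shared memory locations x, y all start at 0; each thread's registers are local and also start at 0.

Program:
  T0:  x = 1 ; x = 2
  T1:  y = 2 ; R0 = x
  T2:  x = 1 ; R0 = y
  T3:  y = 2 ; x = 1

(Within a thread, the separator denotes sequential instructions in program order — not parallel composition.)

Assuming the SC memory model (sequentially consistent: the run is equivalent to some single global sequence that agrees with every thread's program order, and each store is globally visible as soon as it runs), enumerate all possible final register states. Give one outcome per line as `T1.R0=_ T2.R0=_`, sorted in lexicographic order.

outcome vector order: (T1.R0,T2.R0)
|SC outcomes| = 5

T1.R0=0 T2.R0=2
T1.R0=1 T2.R0=0
T1.R0=1 T2.R0=2
T1.R0=2 T2.R0=0
T1.R0=2 T2.R0=2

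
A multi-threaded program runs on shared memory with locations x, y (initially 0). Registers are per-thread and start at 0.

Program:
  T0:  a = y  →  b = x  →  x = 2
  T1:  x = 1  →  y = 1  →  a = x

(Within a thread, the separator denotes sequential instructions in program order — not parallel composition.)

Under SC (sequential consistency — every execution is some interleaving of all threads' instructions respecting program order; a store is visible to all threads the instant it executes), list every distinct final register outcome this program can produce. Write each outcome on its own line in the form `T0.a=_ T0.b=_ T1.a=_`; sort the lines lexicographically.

T0.a=0 T0.b=0 T1.a=1
T0.a=0 T0.b=0 T1.a=2
T0.a=0 T0.b=1 T1.a=1
T0.a=0 T0.b=1 T1.a=2
T0.a=1 T0.b=1 T1.a=1
T0.a=1 T0.b=1 T1.a=2

outcome vector order: (T0.a,T0.b,T1.a)
|SC outcomes| = 6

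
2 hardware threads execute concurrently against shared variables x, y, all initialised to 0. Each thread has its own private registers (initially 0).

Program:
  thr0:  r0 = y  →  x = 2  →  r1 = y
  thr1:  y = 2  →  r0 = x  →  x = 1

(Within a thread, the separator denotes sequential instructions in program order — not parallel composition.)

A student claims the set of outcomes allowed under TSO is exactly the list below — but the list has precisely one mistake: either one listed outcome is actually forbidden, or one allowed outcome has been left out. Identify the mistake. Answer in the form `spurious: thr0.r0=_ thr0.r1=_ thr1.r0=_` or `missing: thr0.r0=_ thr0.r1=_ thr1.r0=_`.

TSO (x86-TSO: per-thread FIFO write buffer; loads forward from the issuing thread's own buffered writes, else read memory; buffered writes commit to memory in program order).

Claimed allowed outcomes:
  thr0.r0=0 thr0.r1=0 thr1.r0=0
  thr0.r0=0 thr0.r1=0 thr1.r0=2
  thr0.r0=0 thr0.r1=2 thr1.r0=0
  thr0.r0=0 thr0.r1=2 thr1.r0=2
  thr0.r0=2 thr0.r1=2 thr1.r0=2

missing: thr0.r0=2 thr0.r1=2 thr1.r0=0

outcome vector order: (thr0.r0,thr0.r1,thr1.r0)
[TSO] allowed = {(0,0,0); (0,0,2); (0,2,0); (0,2,2); (2,2,0); (2,2,2)}
TSO∖claimed = {(2,2,0)}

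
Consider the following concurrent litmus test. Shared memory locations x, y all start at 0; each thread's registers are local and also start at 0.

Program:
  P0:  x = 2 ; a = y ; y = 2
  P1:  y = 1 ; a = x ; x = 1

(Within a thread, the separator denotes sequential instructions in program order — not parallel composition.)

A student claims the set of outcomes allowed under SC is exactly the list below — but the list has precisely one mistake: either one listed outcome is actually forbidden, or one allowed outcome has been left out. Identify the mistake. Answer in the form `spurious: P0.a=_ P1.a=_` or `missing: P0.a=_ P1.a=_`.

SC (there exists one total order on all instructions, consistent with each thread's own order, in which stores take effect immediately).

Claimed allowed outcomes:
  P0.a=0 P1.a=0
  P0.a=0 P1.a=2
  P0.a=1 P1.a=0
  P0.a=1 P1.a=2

outcome vector order: (P0.a,P1.a)
[SC] allowed = {(0,2) (1,0) (1,2)}
claimed∖SC = {(0,0)}

spurious: P0.a=0 P1.a=0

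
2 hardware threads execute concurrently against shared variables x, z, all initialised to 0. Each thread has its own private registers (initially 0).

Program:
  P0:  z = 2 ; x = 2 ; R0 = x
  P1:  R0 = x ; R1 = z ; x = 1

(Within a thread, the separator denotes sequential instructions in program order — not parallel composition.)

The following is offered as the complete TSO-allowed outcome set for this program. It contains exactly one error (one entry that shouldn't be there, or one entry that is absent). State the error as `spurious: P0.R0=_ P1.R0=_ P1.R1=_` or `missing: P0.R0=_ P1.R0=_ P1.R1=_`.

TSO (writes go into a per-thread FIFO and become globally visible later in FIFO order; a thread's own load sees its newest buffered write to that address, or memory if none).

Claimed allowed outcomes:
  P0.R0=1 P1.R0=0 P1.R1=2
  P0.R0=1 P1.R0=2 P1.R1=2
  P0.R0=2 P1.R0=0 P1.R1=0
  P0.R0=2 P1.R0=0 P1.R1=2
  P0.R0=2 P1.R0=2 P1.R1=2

missing: P0.R0=1 P1.R0=0 P1.R1=0

outcome vector order: (P0.R0,P1.R0,P1.R1)
[TSO] allowed = {(1,0,0); (1,0,2); (1,2,2); (2,0,0); (2,0,2); (2,2,2)}
TSO∖claimed = {(1,0,0)}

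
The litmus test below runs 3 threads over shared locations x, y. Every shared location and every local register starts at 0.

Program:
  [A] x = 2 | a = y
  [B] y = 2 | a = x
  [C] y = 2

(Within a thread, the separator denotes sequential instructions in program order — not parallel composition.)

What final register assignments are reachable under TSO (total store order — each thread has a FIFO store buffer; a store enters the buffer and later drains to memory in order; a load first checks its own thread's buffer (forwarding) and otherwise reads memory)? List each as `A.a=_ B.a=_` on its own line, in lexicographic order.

A.a=0 B.a=0
A.a=0 B.a=2
A.a=2 B.a=0
A.a=2 B.a=2

outcome vector order: (A.a,B.a)
|TSO outcomes| = 4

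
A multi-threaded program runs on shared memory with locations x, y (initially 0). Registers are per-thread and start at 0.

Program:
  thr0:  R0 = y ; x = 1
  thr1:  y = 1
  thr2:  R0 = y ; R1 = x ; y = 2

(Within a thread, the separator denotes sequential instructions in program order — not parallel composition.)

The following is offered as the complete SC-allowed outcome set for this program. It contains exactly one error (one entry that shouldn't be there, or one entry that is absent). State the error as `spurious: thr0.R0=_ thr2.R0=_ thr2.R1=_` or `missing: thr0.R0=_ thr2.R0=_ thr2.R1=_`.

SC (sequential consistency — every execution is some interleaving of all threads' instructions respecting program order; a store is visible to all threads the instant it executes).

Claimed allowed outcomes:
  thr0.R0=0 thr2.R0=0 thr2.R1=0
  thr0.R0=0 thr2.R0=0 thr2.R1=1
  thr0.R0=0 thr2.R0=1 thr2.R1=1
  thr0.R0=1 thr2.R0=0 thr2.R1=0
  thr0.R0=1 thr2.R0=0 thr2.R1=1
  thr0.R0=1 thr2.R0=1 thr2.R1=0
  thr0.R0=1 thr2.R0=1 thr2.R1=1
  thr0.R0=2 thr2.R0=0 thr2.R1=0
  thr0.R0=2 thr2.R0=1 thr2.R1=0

missing: thr0.R0=0 thr2.R0=1 thr2.R1=0

outcome vector order: (thr0.R0,thr2.R0,thr2.R1)
SC (10): <0 0 0>; <0 0 1>; <0 1 0>; <0 1 1>; <1 0 0>; <1 0 1>; <1 1 0>; <1 1 1>; <2 0 0>; <2 1 0>
SC∖claimed = {<0 1 0>}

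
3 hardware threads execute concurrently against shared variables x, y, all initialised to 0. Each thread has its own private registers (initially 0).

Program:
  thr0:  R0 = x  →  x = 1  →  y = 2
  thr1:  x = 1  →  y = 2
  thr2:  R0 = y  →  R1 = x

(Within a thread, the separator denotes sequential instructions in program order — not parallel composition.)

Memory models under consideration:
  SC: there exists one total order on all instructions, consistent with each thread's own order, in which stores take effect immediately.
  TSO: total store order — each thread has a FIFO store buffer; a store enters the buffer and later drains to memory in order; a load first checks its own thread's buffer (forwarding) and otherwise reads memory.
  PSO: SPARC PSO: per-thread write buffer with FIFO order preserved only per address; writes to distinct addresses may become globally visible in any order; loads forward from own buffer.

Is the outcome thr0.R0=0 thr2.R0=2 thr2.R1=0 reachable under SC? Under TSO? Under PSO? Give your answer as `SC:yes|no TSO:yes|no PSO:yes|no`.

outcome vector order: (thr0.R0,thr2.R0,thr2.R1)
under SC → 000; 001; 021; 100; 101; 121
under TSO → 000; 001; 021; 100; 101; 121
under PSO → 000; 001; 020; 021; 100; 101; 120; 121
target 020 ∈ {PSO}

SC:no TSO:no PSO:yes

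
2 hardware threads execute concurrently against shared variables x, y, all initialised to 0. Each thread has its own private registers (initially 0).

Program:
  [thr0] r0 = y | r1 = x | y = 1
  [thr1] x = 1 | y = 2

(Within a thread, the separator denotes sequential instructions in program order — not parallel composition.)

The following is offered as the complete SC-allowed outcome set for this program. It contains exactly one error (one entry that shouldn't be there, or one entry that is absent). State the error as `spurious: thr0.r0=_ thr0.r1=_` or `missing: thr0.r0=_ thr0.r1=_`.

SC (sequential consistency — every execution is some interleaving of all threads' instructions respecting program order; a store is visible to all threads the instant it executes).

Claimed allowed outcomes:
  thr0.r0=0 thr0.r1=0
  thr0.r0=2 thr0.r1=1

outcome vector order: (thr0.r0,thr0.r1)
SC (3): 0/0, 0/1, 2/1
SC∖claimed = {0/1}

missing: thr0.r0=0 thr0.r1=1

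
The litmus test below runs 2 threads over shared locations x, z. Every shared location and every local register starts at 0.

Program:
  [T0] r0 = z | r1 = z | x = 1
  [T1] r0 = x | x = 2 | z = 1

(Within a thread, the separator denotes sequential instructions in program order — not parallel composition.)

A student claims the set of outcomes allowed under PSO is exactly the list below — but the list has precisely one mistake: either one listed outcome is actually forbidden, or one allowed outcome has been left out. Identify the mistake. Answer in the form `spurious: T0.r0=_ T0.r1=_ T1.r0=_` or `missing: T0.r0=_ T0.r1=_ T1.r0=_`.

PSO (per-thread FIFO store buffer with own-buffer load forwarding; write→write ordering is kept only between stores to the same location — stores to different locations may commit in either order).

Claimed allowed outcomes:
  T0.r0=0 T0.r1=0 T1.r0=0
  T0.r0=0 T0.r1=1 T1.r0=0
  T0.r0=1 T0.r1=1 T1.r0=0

outcome vector order: (T0.r0,T0.r1,T1.r0)
[PSO] allowed = {(0,0,0) (0,0,1) (0,1,0) (1,1,0)}
PSO∖claimed = {(0,0,1)}

missing: T0.r0=0 T0.r1=0 T1.r0=1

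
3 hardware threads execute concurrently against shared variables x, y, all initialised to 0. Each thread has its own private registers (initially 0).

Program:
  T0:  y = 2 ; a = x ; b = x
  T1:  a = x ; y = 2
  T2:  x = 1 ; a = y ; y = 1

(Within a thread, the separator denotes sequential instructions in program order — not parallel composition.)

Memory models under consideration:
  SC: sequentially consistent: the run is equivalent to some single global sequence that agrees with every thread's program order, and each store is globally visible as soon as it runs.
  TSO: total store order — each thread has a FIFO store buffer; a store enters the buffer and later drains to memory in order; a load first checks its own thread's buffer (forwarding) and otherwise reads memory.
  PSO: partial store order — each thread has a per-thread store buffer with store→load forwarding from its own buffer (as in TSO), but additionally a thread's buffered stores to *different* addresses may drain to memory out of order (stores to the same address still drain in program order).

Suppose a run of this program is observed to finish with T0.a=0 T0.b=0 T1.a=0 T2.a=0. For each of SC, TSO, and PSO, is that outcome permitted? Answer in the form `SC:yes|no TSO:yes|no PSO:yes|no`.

SC:no TSO:yes PSO:yes

outcome vector order: (T0.a,T0.b,T1.a,T2.a)
SC: 8 outcomes — {<0 0 0 2> <0 0 1 2> <0 1 0 2> <0 1 1 2> <1 1 0 0> <1 1 0 2> <1 1 1 0> <1 1 1 2>}
TSO: 12 outcomes — {<0 0 0 0> <0 0 0 2> <0 0 1 0> <0 0 1 2> <0 1 0 0> <0 1 0 2> <0 1 1 0> <0 1 1 2> <1 1 0 0> <1 1 0 2> <1 1 1 0> <1 1 1 2>}
PSO: 12 outcomes — {<0 0 0 0> <0 0 0 2> <0 0 1 0> <0 0 1 2> <0 1 0 0> <0 1 0 2> <0 1 1 0> <0 1 1 2> <1 1 0 0> <1 1 0 2> <1 1 1 0> <1 1 1 2>}
target <0 0 0 0> ∈ {TSO,PSO}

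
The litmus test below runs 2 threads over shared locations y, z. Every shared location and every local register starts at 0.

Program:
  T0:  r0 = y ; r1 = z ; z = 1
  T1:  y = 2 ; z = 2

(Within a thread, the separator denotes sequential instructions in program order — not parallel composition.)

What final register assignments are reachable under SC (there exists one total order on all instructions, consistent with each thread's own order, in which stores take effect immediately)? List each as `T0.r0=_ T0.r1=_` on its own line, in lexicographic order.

outcome vector order: (T0.r0,T0.r1)
|SC outcomes| = 4

T0.r0=0 T0.r1=0
T0.r0=0 T0.r1=2
T0.r0=2 T0.r1=0
T0.r0=2 T0.r1=2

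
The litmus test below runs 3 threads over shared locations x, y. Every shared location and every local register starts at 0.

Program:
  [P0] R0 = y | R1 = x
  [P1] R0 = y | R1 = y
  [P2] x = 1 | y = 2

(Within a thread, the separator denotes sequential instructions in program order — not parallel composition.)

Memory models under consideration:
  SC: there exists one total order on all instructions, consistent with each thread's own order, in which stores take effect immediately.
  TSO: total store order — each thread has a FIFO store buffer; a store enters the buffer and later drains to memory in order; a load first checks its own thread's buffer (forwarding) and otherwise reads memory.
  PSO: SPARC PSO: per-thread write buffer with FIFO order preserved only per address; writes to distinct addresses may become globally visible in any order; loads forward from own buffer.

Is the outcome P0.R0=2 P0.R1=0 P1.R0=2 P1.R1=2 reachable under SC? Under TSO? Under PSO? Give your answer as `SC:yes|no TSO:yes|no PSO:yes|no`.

SC:no TSO:no PSO:yes

outcome vector order: (P0.R0,P0.R1,P1.R0,P1.R1)
[SC] allowed = {<0 0 0 0> <0 0 0 2> <0 0 2 2> <0 1 0 0> <0 1 0 2> <0 1 2 2> <2 1 0 0> <2 1 0 2> <2 1 2 2>}
[TSO] allowed = {<0 0 0 0> <0 0 0 2> <0 0 2 2> <0 1 0 0> <0 1 0 2> <0 1 2 2> <2 1 0 0> <2 1 0 2> <2 1 2 2>}
[PSO] allowed = {<0 0 0 0> <0 0 0 2> <0 0 2 2> <0 1 0 0> <0 1 0 2> <0 1 2 2> <2 0 0 0> <2 0 0 2> <2 0 2 2> <2 1 0 0> <2 1 0 2> <2 1 2 2>}
target <2 0 2 2> ∈ {PSO}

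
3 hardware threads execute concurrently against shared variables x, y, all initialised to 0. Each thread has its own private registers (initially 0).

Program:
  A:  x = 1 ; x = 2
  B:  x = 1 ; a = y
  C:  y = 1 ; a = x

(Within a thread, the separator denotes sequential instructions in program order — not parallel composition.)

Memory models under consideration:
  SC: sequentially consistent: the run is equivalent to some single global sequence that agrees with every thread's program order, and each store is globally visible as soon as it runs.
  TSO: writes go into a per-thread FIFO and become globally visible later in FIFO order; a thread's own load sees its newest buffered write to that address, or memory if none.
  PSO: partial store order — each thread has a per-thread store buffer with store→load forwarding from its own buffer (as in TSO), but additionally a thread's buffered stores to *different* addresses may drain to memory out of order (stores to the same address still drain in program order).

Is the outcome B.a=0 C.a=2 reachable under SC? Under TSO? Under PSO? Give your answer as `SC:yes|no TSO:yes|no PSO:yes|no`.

outcome vector order: (B.a,C.a)
[SC] allowed = {0/1, 0/2, 1/0, 1/1, 1/2}
[TSO] allowed = {0/0, 0/1, 0/2, 1/0, 1/1, 1/2}
[PSO] allowed = {0/0, 0/1, 0/2, 1/0, 1/1, 1/2}
target 0/2 ∈ {SC,TSO,PSO}

SC:yes TSO:yes PSO:yes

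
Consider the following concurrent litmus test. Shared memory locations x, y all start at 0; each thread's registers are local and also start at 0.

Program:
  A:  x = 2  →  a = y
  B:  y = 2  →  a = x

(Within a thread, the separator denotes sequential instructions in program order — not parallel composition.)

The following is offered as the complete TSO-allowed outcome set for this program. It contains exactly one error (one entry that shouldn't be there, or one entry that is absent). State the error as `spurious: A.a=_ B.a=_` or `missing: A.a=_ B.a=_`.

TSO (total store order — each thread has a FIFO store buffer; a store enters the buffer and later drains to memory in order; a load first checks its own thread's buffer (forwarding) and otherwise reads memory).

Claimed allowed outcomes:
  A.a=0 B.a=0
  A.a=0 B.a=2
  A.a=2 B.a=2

missing: A.a=2 B.a=0

outcome vector order: (A.a,B.a)
TSO: 4 outcomes — {(0,0); (0,2); (2,0); (2,2)}
TSO∖claimed = {(2,0)}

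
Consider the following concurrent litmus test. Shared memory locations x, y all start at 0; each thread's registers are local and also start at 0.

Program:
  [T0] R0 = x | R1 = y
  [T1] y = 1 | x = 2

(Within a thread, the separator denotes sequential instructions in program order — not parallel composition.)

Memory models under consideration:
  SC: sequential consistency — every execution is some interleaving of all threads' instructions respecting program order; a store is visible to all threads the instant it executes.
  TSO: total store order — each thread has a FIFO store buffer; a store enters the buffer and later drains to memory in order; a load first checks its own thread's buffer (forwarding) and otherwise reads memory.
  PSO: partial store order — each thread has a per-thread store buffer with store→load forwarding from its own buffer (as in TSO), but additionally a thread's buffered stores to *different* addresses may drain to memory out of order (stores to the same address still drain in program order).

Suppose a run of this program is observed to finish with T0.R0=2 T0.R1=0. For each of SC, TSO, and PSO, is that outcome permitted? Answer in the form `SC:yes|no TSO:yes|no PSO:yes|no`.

outcome vector order: (T0.R0,T0.R1)
[SC] allowed = {00; 01; 21}
[TSO] allowed = {00; 01; 21}
[PSO] allowed = {00; 01; 20; 21}
target 20 ∈ {PSO}

SC:no TSO:no PSO:yes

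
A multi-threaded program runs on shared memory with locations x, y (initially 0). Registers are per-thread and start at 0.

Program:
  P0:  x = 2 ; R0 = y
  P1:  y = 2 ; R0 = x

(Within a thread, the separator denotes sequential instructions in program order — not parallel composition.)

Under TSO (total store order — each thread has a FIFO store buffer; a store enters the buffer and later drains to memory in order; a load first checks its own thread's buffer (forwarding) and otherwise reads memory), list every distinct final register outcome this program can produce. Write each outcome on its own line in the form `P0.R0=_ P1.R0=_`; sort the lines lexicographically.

outcome vector order: (P0.R0,P1.R0)
|TSO outcomes| = 4

P0.R0=0 P1.R0=0
P0.R0=0 P1.R0=2
P0.R0=2 P1.R0=0
P0.R0=2 P1.R0=2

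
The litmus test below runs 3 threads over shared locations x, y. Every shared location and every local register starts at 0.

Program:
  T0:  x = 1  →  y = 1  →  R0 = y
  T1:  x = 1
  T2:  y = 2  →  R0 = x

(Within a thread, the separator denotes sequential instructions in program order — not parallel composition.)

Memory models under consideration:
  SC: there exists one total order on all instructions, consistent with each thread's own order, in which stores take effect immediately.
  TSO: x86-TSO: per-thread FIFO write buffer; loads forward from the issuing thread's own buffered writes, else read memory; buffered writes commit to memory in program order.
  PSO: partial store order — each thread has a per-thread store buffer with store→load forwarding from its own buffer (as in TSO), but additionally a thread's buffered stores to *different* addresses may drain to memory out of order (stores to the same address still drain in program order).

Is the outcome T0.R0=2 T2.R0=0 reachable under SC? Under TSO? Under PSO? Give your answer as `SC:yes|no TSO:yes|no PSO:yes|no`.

SC:no TSO:yes PSO:yes

outcome vector order: (T0.R0,T2.R0)
SC (3): (1,0) (1,1) (2,1)
TSO (4): (1,0) (1,1) (2,0) (2,1)
PSO (4): (1,0) (1,1) (2,0) (2,1)
target (2,0) ∈ {TSO,PSO}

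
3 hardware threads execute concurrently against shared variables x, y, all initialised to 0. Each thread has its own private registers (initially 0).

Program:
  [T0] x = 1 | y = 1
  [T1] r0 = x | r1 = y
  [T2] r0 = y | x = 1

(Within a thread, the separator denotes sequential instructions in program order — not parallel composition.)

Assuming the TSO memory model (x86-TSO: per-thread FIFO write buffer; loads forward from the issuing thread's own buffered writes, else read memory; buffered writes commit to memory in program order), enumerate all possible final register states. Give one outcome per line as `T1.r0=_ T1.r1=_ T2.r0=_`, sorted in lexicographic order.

outcome vector order: (T1.r0,T1.r1,T2.r0)
|TSO outcomes| = 8

T1.r0=0 T1.r1=0 T2.r0=0
T1.r0=0 T1.r1=0 T2.r0=1
T1.r0=0 T1.r1=1 T2.r0=0
T1.r0=0 T1.r1=1 T2.r0=1
T1.r0=1 T1.r1=0 T2.r0=0
T1.r0=1 T1.r1=0 T2.r0=1
T1.r0=1 T1.r1=1 T2.r0=0
T1.r0=1 T1.r1=1 T2.r0=1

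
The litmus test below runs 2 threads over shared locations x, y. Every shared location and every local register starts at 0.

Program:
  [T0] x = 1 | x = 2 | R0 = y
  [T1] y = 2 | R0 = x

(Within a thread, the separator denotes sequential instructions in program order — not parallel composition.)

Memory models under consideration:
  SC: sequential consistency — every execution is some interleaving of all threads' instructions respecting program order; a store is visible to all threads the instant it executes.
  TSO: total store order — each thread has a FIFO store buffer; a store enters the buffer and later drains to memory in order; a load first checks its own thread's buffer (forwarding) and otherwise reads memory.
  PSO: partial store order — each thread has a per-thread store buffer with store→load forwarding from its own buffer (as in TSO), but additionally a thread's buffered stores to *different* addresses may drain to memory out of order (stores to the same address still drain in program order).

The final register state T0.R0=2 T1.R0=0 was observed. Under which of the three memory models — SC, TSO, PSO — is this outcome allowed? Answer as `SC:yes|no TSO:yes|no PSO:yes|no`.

SC:yes TSO:yes PSO:yes

outcome vector order: (T0.R0,T1.R0)
SC: 4 outcomes — {02 20 21 22}
TSO: 6 outcomes — {00 01 02 20 21 22}
PSO: 6 outcomes — {00 01 02 20 21 22}
target 20 ∈ {SC,TSO,PSO}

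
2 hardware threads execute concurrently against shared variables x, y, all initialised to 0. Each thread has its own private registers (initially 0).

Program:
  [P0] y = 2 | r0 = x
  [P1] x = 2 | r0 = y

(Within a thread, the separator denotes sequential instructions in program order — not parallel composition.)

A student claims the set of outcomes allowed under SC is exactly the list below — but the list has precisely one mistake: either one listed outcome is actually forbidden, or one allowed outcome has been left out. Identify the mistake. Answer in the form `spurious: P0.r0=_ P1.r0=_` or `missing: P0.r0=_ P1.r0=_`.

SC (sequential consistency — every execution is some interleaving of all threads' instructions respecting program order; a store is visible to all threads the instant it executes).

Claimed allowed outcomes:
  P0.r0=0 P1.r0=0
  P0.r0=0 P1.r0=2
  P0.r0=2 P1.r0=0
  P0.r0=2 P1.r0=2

spurious: P0.r0=0 P1.r0=0

outcome vector order: (P0.r0,P1.r0)
SC: 3 outcomes — {(0,2) (2,0) (2,2)}
claimed∖SC = {(0,0)}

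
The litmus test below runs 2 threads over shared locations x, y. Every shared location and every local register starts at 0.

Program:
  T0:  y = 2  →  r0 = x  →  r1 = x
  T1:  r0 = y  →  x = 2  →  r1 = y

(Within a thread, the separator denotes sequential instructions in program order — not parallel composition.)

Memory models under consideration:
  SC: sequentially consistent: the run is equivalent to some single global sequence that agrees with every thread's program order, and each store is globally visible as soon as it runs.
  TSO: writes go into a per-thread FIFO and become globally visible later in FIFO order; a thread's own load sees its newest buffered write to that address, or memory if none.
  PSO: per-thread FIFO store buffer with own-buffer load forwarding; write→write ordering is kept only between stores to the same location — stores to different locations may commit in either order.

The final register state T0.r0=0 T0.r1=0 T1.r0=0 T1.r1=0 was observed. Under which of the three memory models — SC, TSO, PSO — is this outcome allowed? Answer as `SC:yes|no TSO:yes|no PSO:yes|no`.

outcome vector order: (T0.r0,T0.r1,T1.r0,T1.r1)
SC (7): (0,0,0,2) (0,0,2,2) (0,2,0,2) (0,2,2,2) (2,2,0,0) (2,2,0,2) (2,2,2,2)
TSO (9): (0,0,0,0) (0,0,0,2) (0,0,2,2) (0,2,0,0) (0,2,0,2) (0,2,2,2) (2,2,0,0) (2,2,0,2) (2,2,2,2)
PSO (9): (0,0,0,0) (0,0,0,2) (0,0,2,2) (0,2,0,0) (0,2,0,2) (0,2,2,2) (2,2,0,0) (2,2,0,2) (2,2,2,2)
target (0,0,0,0) ∈ {TSO,PSO}

SC:no TSO:yes PSO:yes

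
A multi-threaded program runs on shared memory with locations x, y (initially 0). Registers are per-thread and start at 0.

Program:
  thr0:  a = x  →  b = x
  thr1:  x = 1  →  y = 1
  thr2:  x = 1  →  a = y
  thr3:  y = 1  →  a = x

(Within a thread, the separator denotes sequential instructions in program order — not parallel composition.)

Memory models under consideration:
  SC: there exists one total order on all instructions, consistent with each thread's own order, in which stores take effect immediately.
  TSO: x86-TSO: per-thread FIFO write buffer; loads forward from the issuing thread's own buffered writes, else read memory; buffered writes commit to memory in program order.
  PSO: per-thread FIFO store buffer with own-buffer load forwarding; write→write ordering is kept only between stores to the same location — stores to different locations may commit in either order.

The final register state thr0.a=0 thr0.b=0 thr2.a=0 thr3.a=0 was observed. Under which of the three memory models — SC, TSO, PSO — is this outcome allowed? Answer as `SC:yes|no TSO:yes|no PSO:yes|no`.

outcome vector order: (thr0.a,thr0.b,thr2.a,thr3.a)
SC (9): 0/0/0/1, 0/0/1/0, 0/0/1/1, 0/1/0/1, 0/1/1/0, 0/1/1/1, 1/1/0/1, 1/1/1/0, 1/1/1/1
TSO (12): 0/0/0/0, 0/0/0/1, 0/0/1/0, 0/0/1/1, 0/1/0/0, 0/1/0/1, 0/1/1/0, 0/1/1/1, 1/1/0/0, 1/1/0/1, 1/1/1/0, 1/1/1/1
PSO (12): 0/0/0/0, 0/0/0/1, 0/0/1/0, 0/0/1/1, 0/1/0/0, 0/1/0/1, 0/1/1/0, 0/1/1/1, 1/1/0/0, 1/1/0/1, 1/1/1/0, 1/1/1/1
target 0/0/0/0 ∈ {TSO,PSO}

SC:no TSO:yes PSO:yes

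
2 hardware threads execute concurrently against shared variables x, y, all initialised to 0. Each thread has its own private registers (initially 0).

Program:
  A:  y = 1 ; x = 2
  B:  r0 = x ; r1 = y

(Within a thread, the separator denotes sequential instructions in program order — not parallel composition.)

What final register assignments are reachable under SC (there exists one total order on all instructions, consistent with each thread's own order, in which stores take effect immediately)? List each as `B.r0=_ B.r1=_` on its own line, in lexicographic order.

outcome vector order: (B.r0,B.r1)
|SC outcomes| = 3

B.r0=0 B.r1=0
B.r0=0 B.r1=1
B.r0=2 B.r1=1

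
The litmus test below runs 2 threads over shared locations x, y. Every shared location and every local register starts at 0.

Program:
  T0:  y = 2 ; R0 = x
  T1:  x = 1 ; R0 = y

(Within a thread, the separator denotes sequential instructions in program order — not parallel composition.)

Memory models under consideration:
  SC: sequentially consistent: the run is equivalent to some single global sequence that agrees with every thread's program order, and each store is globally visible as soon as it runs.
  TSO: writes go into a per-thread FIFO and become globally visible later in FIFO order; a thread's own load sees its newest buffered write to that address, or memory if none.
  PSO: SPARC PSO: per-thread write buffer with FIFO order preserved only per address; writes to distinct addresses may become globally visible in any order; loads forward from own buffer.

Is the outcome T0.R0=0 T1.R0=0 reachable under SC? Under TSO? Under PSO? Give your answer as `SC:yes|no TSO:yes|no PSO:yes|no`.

SC:no TSO:yes PSO:yes

outcome vector order: (T0.R0,T1.R0)
SC: 3 outcomes — {<0 2> <1 0> <1 2>}
TSO: 4 outcomes — {<0 0> <0 2> <1 0> <1 2>}
PSO: 4 outcomes — {<0 0> <0 2> <1 0> <1 2>}
target <0 0> ∈ {TSO,PSO}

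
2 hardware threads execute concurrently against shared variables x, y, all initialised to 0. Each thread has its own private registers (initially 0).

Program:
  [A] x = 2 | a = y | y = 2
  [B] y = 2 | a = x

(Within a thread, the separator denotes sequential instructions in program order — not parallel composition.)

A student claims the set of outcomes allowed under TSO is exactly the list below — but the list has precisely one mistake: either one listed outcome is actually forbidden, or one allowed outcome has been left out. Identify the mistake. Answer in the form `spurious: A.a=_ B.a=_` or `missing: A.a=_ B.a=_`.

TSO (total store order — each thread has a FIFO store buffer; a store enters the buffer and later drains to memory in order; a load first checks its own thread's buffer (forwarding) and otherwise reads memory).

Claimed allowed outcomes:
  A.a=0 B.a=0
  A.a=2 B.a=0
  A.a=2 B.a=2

outcome vector order: (A.a,B.a)
[TSO] allowed = {<0 0>; <0 2>; <2 0>; <2 2>}
TSO∖claimed = {<0 2>}

missing: A.a=0 B.a=2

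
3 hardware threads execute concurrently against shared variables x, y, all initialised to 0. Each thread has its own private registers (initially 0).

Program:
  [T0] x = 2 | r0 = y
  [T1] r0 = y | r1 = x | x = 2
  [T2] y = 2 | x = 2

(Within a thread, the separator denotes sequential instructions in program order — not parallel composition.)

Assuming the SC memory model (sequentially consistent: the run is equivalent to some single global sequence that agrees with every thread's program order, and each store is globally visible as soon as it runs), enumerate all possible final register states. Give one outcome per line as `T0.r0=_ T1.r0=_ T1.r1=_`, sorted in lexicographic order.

outcome vector order: (T0.r0,T1.r0,T1.r1)
|SC outcomes| = 7

T0.r0=0 T1.r0=0 T1.r1=0
T0.r0=0 T1.r0=0 T1.r1=2
T0.r0=0 T1.r0=2 T1.r1=2
T0.r0=2 T1.r0=0 T1.r1=0
T0.r0=2 T1.r0=0 T1.r1=2
T0.r0=2 T1.r0=2 T1.r1=0
T0.r0=2 T1.r0=2 T1.r1=2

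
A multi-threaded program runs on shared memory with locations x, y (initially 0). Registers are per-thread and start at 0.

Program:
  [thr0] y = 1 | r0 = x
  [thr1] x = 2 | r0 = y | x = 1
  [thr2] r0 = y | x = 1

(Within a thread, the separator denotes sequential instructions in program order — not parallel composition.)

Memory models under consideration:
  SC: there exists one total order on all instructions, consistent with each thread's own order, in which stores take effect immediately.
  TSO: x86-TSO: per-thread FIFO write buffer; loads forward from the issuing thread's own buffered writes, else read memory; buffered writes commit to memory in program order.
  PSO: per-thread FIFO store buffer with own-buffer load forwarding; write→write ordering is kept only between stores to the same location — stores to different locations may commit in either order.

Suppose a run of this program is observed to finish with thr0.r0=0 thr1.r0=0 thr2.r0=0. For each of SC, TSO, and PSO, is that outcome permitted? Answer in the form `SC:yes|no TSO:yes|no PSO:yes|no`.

SC:no TSO:yes PSO:yes

outcome vector order: (thr0.r0,thr1.r0,thr2.r0)
SC: 10 outcomes — {(0,1,0), (0,1,1), (1,0,0), (1,0,1), (1,1,0), (1,1,1), (2,0,0), (2,0,1), (2,1,0), (2,1,1)}
TSO: 12 outcomes — {(0,0,0), (0,0,1), (0,1,0), (0,1,1), (1,0,0), (1,0,1), (1,1,0), (1,1,1), (2,0,0), (2,0,1), (2,1,0), (2,1,1)}
PSO: 12 outcomes — {(0,0,0), (0,0,1), (0,1,0), (0,1,1), (1,0,0), (1,0,1), (1,1,0), (1,1,1), (2,0,0), (2,0,1), (2,1,0), (2,1,1)}
target (0,0,0) ∈ {TSO,PSO}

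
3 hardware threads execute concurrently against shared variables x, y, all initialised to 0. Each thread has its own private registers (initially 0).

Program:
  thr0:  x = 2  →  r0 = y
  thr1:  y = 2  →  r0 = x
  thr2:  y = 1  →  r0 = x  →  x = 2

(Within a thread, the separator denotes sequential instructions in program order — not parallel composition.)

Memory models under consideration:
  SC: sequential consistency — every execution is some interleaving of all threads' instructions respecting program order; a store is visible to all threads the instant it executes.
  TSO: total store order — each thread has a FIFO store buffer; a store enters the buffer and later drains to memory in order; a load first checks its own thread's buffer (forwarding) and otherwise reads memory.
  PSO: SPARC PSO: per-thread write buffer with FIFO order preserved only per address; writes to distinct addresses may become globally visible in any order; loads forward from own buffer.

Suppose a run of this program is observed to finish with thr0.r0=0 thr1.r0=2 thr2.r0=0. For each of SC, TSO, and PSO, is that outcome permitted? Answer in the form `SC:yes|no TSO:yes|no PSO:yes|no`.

SC:no TSO:yes PSO:yes

outcome vector order: (thr0.r0,thr1.r0,thr2.r0)
SC: 9 outcomes — {022, 100, 102, 120, 122, 200, 202, 220, 222}
TSO: 12 outcomes — {000, 002, 020, 022, 100, 102, 120, 122, 200, 202, 220, 222}
PSO: 12 outcomes — {000, 002, 020, 022, 100, 102, 120, 122, 200, 202, 220, 222}
target 020 ∈ {TSO,PSO}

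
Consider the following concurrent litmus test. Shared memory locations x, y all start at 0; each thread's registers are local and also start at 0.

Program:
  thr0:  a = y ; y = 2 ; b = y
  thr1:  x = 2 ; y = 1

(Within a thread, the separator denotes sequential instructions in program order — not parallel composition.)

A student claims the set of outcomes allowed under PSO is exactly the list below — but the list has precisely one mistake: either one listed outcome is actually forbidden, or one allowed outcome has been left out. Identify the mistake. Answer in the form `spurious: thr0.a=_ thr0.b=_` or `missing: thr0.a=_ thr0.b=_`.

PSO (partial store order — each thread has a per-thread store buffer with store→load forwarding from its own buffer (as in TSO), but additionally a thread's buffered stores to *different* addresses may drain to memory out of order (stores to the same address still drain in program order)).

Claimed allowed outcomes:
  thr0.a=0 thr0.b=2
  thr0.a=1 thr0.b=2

outcome vector order: (thr0.a,thr0.b)
under PSO → 01 02 12
PSO∖claimed = {01}

missing: thr0.a=0 thr0.b=1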